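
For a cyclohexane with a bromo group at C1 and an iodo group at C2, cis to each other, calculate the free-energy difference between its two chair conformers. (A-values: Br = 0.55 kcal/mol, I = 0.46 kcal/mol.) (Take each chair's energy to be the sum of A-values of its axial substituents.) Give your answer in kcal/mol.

C1 and C2 have opposite parity, so for the cis isomer the two substituents are one axial and one equatorial in each chair.
Chair I (bromo axial, iodo equatorial): E = 0.55 kcal/mol.
Chair II (bromo equatorial, iodo axial): E = 0.46 kcal/mol.
ΔE = 0.55 − 0.46 = 0.09 kcal/mol; chair II is more stable.

0.09 kcal/mol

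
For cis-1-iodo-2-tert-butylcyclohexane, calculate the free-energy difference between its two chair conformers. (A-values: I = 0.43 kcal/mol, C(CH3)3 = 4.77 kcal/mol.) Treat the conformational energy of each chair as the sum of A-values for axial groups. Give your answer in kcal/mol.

C1 and C2 have opposite parity, so for the cis isomer the two substituents are one axial and one equatorial in each chair.
Chair I (iodo axial, tert-butyl equatorial): E = 0.43 kcal/mol.
Chair II (iodo equatorial, tert-butyl axial): E = 4.77 kcal/mol.
ΔE = 4.77 − 0.43 = 4.34 kcal/mol; chair I is more stable.

4.34 kcal/mol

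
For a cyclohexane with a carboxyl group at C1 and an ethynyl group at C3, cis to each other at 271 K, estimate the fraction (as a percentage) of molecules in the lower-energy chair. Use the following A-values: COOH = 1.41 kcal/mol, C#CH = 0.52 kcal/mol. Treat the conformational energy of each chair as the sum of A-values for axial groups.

C1 and C3 have the same parity, so for the cis isomer the two substituents are e,e in one chair and a,a in the other.
Chair I (carboxyl axial, ethynyl axial): E = 1.93 kcal/mol; chair II (carboxyl equatorial, ethynyl equatorial): E = 0.00 kcal/mol.
ΔG = 1.93 kcal/mol between the two chairs.
K = exp(ΔG/RT) with R = 1.987×10⁻³ kcal mol⁻¹ K⁻¹ and T = 271 K gives K ≈ 36.
Fraction in the lower-energy chair = K/(K+1) = 97.3%.

97.3%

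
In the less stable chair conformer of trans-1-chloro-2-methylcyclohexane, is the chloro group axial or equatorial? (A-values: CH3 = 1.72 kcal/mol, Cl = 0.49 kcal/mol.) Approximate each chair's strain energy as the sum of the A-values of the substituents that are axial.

axial

C1 and C2 have opposite parity, so for the trans isomer the two substituents are e,e in one chair and a,a in the other.
Chair I (methyl axial, chloro axial): E = 2.21 kcal/mol.
Chair II (methyl equatorial, chloro equatorial): E = 0.00 kcal/mol.
Chair I is the less stable (higher-energy) conformer, and in that chair the chloro group is axial.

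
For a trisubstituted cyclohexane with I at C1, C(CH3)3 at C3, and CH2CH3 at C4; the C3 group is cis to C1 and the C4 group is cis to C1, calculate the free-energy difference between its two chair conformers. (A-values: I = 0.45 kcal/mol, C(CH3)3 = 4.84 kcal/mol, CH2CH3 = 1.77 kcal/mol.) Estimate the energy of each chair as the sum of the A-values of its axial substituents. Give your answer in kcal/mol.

3.52 kcal/mol

Chair I (iodo axial, tert-butyl axial, ethyl equatorial): E = 5.29 kcal/mol.
Chair II (iodo equatorial, tert-butyl equatorial, ethyl axial): E = 1.77 kcal/mol.
ΔE = 5.29 − 1.77 = 3.52 kcal/mol; chair II is more stable.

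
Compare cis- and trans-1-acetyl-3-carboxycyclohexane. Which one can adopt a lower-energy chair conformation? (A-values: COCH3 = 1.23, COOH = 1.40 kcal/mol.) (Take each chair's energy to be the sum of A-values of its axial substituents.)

At 1,3 positions (parity same): cis → (e,e or a,a); trans → (a,e or e,a).
Best chair for cis: E = 0.00 kcal/mol; best chair for trans: E = 1.23 kcal/mol.
The cis isomer is lower by 1.23 kcal/mol.

cis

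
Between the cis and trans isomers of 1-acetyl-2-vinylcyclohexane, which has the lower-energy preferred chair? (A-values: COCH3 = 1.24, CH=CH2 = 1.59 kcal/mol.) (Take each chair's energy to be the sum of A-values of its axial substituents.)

At 1,2 positions (parity opposite): cis → (a,e or e,a); trans → (e,e or a,a).
Best chair for cis: E = 1.24 kcal/mol; best chair for trans: E = 0.00 kcal/mol.
The trans isomer is lower by 1.24 kcal/mol.

trans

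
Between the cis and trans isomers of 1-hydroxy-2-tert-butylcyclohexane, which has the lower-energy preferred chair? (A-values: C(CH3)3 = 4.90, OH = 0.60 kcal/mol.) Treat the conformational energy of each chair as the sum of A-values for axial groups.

At 1,2 positions (parity opposite): cis → (a,e or e,a); trans → (e,e or a,a).
Best chair for cis: E = 0.60 kcal/mol; best chair for trans: E = 0.00 kcal/mol.
The trans isomer is lower by 0.60 kcal/mol.

trans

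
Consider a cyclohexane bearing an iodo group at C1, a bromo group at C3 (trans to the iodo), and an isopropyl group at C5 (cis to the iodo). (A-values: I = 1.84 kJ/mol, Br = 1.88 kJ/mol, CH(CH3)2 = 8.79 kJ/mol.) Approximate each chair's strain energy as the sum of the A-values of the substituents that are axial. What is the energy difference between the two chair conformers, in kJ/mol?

Chair I (iodo axial, bromo equatorial, isopropyl axial): E = 10.63 kJ/mol.
Chair II (iodo equatorial, bromo axial, isopropyl equatorial): E = 1.88 kJ/mol.
ΔE = 10.63 − 1.88 = 8.75 kJ/mol; chair II is more stable.

8.75 kJ/mol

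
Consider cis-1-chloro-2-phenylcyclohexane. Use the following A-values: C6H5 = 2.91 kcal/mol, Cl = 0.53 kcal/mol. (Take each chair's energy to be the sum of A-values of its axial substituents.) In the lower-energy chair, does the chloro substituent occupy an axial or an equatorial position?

C1 and C2 have opposite parity, so for the cis isomer the two substituents are one axial and one equatorial in each chair.
Chair I (phenyl axial, chloro equatorial): E = 2.91 kcal/mol.
Chair II (phenyl equatorial, chloro axial): E = 0.53 kcal/mol.
Chair II is the more stable (lower-energy) conformer, and in that chair the chloro group is axial.

axial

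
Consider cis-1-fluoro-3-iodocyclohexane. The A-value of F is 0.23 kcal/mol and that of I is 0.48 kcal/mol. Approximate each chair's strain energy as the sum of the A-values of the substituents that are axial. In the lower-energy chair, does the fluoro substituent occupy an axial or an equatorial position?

C1 and C3 have the same parity, so for the cis isomer the two substituents are e,e in one chair and a,a in the other.
Chair I (fluoro axial, iodo axial): E = 0.71 kcal/mol.
Chair II (fluoro equatorial, iodo equatorial): E = 0.00 kcal/mol.
Chair II is the more stable (lower-energy) conformer, and in that chair the fluoro group is equatorial.

equatorial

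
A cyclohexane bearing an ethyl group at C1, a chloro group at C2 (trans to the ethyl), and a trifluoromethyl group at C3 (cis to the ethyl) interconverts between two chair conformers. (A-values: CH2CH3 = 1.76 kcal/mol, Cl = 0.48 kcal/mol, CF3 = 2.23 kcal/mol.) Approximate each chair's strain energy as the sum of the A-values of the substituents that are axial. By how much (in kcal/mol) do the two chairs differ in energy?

Chair I (ethyl axial, chloro axial, trifluoromethyl axial): E = 4.47 kcal/mol.
Chair II (ethyl equatorial, chloro equatorial, trifluoromethyl equatorial): E = 0.00 kcal/mol.
ΔE = 4.47 − 0.00 = 4.47 kcal/mol; chair II is more stable.

4.47 kcal/mol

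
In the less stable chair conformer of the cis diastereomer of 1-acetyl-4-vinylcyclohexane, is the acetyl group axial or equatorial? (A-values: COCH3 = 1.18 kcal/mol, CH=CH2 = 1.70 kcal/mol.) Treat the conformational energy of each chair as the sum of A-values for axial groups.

equatorial

C1 and C4 have opposite parity, so for the cis isomer the two substituents are one axial and one equatorial in each chair.
Chair I (acetyl axial, vinyl equatorial): E = 1.18 kcal/mol.
Chair II (acetyl equatorial, vinyl axial): E = 1.70 kcal/mol.
Chair II is the less stable (higher-energy) conformer, and in that chair the acetyl group is equatorial.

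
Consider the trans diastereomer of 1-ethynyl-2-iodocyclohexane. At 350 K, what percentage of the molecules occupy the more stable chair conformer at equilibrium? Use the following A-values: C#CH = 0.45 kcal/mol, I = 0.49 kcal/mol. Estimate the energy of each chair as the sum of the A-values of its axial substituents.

C1 and C2 have opposite parity, so for the trans isomer the two substituents are e,e in one chair and a,a in the other.
Chair I (ethynyl axial, iodo axial): E = 0.94 kcal/mol; chair II (ethynyl equatorial, iodo equatorial): E = 0.00 kcal/mol.
ΔG = 0.94 kcal/mol between the two chairs.
K = exp(ΔG/RT) with R = 1.987×10⁻³ kcal mol⁻¹ K⁻¹ and T = 350 K gives K ≈ 3.86.
Fraction in the lower-energy chair = K/(K+1) = 79.4%.

79.4%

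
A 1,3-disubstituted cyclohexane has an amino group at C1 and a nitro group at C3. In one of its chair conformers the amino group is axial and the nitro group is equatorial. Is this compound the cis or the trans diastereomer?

trans

C1 and C3 have the same parity, so their axial bonds point in the same direction.
With same-parity carbons, two substituents on the same face are both axial or both equatorial; opposite faces give one of each.
Here the groups are axial/equatorial → opposite face → trans.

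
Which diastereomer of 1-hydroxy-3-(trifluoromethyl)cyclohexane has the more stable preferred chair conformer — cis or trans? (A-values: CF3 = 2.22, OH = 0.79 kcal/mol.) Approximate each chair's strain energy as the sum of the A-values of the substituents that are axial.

cis

At 1,3 positions (parity same): cis → (e,e or a,a); trans → (a,e or e,a).
Best chair for cis: E = 0.00 kcal/mol; best chair for trans: E = 0.79 kcal/mol.
The cis isomer is lower by 0.79 kcal/mol.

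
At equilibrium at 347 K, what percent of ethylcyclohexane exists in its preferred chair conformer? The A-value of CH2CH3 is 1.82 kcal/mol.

93.3%

One chair has the ethyl group axial (E = 1.82 kcal/mol) and the other has it equatorial (E = 0).
ΔG = 1.82 kcal/mol between the two chairs.
K = exp(ΔG/RT) with R = 1.987×10⁻³ kcal mol⁻¹ K⁻¹ and T = 347 K gives K ≈ 14.
Fraction in the lower-energy chair = K/(K+1) = 93.3%.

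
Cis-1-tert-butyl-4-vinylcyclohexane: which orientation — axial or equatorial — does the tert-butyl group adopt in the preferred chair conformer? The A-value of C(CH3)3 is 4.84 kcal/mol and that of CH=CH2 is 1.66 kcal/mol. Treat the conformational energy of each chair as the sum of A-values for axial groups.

equatorial

C1 and C4 have opposite parity, so for the cis isomer the two substituents are one axial and one equatorial in each chair.
Chair I (tert-butyl axial, vinyl equatorial): E = 4.84 kcal/mol.
Chair II (tert-butyl equatorial, vinyl axial): E = 1.66 kcal/mol.
Chair II is the more stable (lower-energy) conformer, and in that chair the tert-butyl group is equatorial.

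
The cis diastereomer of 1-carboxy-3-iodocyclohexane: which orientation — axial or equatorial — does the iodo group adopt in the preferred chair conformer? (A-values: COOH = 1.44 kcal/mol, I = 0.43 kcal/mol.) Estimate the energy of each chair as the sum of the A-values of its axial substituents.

equatorial

C1 and C3 have the same parity, so for the cis isomer the two substituents are e,e in one chair and a,a in the other.
Chair I (carboxyl axial, iodo axial): E = 1.87 kcal/mol.
Chair II (carboxyl equatorial, iodo equatorial): E = 0.00 kcal/mol.
Chair II is the more stable (lower-energy) conformer, and in that chair the iodo group is equatorial.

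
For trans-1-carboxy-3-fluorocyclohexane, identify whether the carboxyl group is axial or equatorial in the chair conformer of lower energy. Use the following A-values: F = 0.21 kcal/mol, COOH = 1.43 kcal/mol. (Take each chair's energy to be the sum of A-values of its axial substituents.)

equatorial

C1 and C3 have the same parity, so for the trans isomer the two substituents are one axial and one equatorial in each chair.
Chair I (fluoro axial, carboxyl equatorial): E = 0.21 kcal/mol.
Chair II (fluoro equatorial, carboxyl axial): E = 1.43 kcal/mol.
Chair I is the more stable (lower-energy) conformer, and in that chair the carboxyl group is equatorial.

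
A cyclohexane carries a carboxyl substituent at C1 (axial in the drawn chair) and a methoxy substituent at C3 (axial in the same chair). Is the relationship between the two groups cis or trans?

cis

C1 and C3 have the same parity, so their axial bonds point in the same direction.
With same-parity carbons, two substituents on the same face are both axial or both equatorial; opposite faces give one of each.
Here the groups are axial/axial → same face → cis.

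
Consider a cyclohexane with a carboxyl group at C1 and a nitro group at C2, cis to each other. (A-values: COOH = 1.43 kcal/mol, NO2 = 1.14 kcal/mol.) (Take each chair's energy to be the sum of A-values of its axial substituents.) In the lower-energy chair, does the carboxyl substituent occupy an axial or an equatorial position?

equatorial

C1 and C2 have opposite parity, so for the cis isomer the two substituents are one axial and one equatorial in each chair.
Chair I (carboxyl axial, nitro equatorial): E = 1.43 kcal/mol.
Chair II (carboxyl equatorial, nitro axial): E = 1.14 kcal/mol.
Chair II is the more stable (lower-energy) conformer, and in that chair the carboxyl group is equatorial.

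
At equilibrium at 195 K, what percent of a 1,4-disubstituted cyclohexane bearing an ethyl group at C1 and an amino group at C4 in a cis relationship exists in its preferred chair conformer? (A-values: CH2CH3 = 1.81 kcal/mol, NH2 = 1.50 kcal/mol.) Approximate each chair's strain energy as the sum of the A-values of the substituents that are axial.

69.0%

C1 and C4 have opposite parity, so for the cis isomer the two substituents are one axial and one equatorial in each chair.
Chair I (ethyl axial, amino equatorial): E = 1.81 kcal/mol; chair II (ethyl equatorial, amino axial): E = 1.50 kcal/mol.
ΔG = 0.31 kcal/mol between the two chairs.
K = exp(ΔG/RT) with R = 1.987×10⁻³ kcal mol⁻¹ K⁻¹ and T = 195 K gives K ≈ 2.23.
Fraction in the lower-energy chair = K/(K+1) = 69.0%.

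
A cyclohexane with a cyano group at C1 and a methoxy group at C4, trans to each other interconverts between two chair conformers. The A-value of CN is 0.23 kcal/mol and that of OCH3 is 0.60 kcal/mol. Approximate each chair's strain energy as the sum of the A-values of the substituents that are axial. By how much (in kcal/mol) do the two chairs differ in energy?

C1 and C4 have opposite parity, so for the trans isomer the two substituents are e,e in one chair and a,a in the other.
Chair I (cyano axial, methoxy axial): E = 0.83 kcal/mol.
Chair II (cyano equatorial, methoxy equatorial): E = 0.00 kcal/mol.
ΔE = 0.83 − 0.00 = 0.83 kcal/mol; chair II is more stable.

0.83 kcal/mol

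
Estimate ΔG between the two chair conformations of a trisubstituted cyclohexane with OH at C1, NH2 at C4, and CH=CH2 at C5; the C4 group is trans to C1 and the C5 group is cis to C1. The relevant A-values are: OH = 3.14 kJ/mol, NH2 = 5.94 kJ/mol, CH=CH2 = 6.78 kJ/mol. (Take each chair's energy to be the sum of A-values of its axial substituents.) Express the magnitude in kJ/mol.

Chair I (hydroxyl axial, amino axial, vinyl axial): E = 15.86 kJ/mol.
Chair II (hydroxyl equatorial, amino equatorial, vinyl equatorial): E = 0.00 kJ/mol.
ΔE = 15.86 − 0.00 = 15.86 kJ/mol; chair II is more stable.

15.86 kJ/mol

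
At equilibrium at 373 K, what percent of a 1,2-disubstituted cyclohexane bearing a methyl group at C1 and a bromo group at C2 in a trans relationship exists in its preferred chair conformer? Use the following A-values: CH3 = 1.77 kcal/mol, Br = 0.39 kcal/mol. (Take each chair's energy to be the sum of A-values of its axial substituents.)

C1 and C2 have opposite parity, so for the trans isomer the two substituents are e,e in one chair and a,a in the other.
Chair I (methyl axial, bromo axial): E = 2.16 kcal/mol; chair II (methyl equatorial, bromo equatorial): E = 0.00 kcal/mol.
ΔG = 2.16 kcal/mol between the two chairs.
K = exp(ΔG/RT) with R = 1.987×10⁻³ kcal mol⁻¹ K⁻¹ and T = 373 K gives K ≈ 18.4.
Fraction in the lower-energy chair = K/(K+1) = 94.9%.

94.9%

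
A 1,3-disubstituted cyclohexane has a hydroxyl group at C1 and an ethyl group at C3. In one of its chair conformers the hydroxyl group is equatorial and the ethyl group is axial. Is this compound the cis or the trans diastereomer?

C1 and C3 have the same parity, so their axial bonds point in the same direction.
With same-parity carbons, two substituents on the same face are both axial or both equatorial; opposite faces give one of each.
Here the groups are equatorial/axial → opposite face → trans.

trans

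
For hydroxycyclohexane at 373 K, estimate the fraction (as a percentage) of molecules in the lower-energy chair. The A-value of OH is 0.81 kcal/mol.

74.9%

One chair has the hydroxyl group axial (E = 0.81 kcal/mol) and the other has it equatorial (E = 0).
ΔG = 0.81 kcal/mol between the two chairs.
K = exp(ΔG/RT) with R = 1.987×10⁻³ kcal mol⁻¹ K⁻¹ and T = 373 K gives K ≈ 2.98.
Fraction in the lower-energy chair = K/(K+1) = 74.9%.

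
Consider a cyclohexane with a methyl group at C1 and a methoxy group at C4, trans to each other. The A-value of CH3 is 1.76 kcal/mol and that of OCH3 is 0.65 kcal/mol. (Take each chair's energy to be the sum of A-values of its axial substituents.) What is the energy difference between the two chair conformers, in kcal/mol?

2.41 kcal/mol

C1 and C4 have opposite parity, so for the trans isomer the two substituents are e,e in one chair and a,a in the other.
Chair I (methyl axial, methoxy axial): E = 2.41 kcal/mol.
Chair II (methyl equatorial, methoxy equatorial): E = 0.00 kcal/mol.
ΔE = 2.41 − 0.00 = 2.41 kcal/mol; chair II is more stable.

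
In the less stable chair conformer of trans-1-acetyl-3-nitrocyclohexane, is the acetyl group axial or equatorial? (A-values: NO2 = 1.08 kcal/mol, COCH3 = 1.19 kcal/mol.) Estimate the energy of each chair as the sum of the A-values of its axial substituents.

axial

C1 and C3 have the same parity, so for the trans isomer the two substituents are one axial and one equatorial in each chair.
Chair I (nitro axial, acetyl equatorial): E = 1.08 kcal/mol.
Chair II (nitro equatorial, acetyl axial): E = 1.19 kcal/mol.
Chair II is the less stable (higher-energy) conformer, and in that chair the acetyl group is axial.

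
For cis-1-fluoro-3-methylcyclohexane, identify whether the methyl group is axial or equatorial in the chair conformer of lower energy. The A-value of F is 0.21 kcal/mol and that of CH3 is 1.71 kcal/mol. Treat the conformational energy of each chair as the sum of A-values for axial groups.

equatorial

C1 and C3 have the same parity, so for the cis isomer the two substituents are e,e in one chair and a,a in the other.
Chair I (fluoro axial, methyl axial): E = 1.92 kcal/mol.
Chair II (fluoro equatorial, methyl equatorial): E = 0.00 kcal/mol.
Chair II is the more stable (lower-energy) conformer, and in that chair the methyl group is equatorial.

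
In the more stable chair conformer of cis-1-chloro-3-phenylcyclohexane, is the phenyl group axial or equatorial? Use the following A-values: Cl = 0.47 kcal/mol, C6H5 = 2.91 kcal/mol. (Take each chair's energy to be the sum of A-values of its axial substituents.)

equatorial

C1 and C3 have the same parity, so for the cis isomer the two substituents are e,e in one chair and a,a in the other.
Chair I (chloro axial, phenyl axial): E = 3.38 kcal/mol.
Chair II (chloro equatorial, phenyl equatorial): E = 0.00 kcal/mol.
Chair II is the more stable (lower-energy) conformer, and in that chair the phenyl group is equatorial.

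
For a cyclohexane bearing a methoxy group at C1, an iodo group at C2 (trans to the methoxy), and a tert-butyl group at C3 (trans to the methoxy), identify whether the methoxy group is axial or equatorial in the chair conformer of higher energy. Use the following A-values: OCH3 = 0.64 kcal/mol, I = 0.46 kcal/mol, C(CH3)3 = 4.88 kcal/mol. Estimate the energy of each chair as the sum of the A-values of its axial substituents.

equatorial

Chair I (methoxy axial, iodo axial, tert-butyl equatorial): E = 1.10 kcal/mol.
Chair II (methoxy equatorial, iodo equatorial, tert-butyl axial): E = 4.88 kcal/mol.
Chair II is the less stable (higher-energy) conformer, and in that chair the methoxy group is equatorial.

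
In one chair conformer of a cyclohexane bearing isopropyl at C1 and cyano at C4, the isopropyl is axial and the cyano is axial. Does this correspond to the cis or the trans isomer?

C1 and C4 have opposite parity, so their axial bonds point in opposite directions.
With opposite-parity carbons, two substituents on the same face are one axial and one equatorial; opposite faces give both axial or both equatorial.
Here the groups are axial/axial → opposite face → trans.

trans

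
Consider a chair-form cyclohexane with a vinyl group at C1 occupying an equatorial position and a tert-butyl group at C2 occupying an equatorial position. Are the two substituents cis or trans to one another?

trans

C1 and C2 have opposite parity, so their axial bonds point in opposite directions.
With opposite-parity carbons, two substituents on the same face are one axial and one equatorial; opposite faces give both axial or both equatorial.
Here the groups are equatorial/equatorial → opposite face → trans.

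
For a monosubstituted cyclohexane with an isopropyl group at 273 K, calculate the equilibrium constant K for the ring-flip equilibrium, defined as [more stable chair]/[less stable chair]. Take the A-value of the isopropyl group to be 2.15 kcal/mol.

One chair has the isopropyl group axial (E = 2.15 kcal/mol) and the other has it equatorial (E = 0).
ΔG = 2.15 kcal/mol between the two chairs.
K = exp(ΔG/RT) with R = 1.987×10⁻³ kcal mol⁻¹ K⁻¹ and T = 273 K gives K ≈ 52.6.

K ≈ 52.6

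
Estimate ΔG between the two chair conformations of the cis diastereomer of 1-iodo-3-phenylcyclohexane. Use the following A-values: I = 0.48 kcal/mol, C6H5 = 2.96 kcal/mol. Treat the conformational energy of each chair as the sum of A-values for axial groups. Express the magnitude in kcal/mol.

C1 and C3 have the same parity, so for the cis isomer the two substituents are e,e in one chair and a,a in the other.
Chair I (iodo axial, phenyl axial): E = 3.44 kcal/mol.
Chair II (iodo equatorial, phenyl equatorial): E = 0.00 kcal/mol.
ΔE = 3.44 − 0.00 = 3.44 kcal/mol; chair II is more stable.

3.44 kcal/mol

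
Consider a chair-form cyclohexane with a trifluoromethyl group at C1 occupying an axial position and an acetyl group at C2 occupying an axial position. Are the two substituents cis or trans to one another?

C1 and C2 have opposite parity, so their axial bonds point in opposite directions.
With opposite-parity carbons, two substituents on the same face are one axial and one equatorial; opposite faces give both axial or both equatorial.
Here the groups are axial/axial → opposite face → trans.

trans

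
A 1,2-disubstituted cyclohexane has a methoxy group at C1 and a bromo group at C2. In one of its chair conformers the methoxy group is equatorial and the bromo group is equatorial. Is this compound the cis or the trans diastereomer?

trans

C1 and C2 have opposite parity, so their axial bonds point in opposite directions.
With opposite-parity carbons, two substituents on the same face are one axial and one equatorial; opposite faces give both axial or both equatorial.
Here the groups are equatorial/equatorial → opposite face → trans.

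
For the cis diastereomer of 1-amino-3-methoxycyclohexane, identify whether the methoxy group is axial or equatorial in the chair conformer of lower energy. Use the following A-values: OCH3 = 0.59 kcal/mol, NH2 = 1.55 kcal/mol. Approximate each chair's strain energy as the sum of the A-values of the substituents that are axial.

C1 and C3 have the same parity, so for the cis isomer the two substituents are e,e in one chair and a,a in the other.
Chair I (methoxy axial, amino axial): E = 2.14 kcal/mol.
Chair II (methoxy equatorial, amino equatorial): E = 0.00 kcal/mol.
Chair II is the more stable (lower-energy) conformer, and in that chair the methoxy group is equatorial.

equatorial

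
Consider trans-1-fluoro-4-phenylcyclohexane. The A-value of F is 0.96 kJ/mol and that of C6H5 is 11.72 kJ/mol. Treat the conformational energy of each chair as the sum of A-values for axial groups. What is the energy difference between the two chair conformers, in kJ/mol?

C1 and C4 have opposite parity, so for the trans isomer the two substituents are e,e in one chair and a,a in the other.
Chair I (fluoro axial, phenyl axial): E = 12.68 kJ/mol.
Chair II (fluoro equatorial, phenyl equatorial): E = 0.00 kJ/mol.
ΔE = 12.68 − 0.00 = 12.68 kJ/mol; chair II is more stable.

12.68 kJ/mol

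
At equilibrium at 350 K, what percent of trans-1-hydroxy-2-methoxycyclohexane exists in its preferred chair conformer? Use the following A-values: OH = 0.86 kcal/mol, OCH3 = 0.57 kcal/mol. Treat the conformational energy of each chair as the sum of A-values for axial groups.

88.7%

C1 and C2 have opposite parity, so for the trans isomer the two substituents are e,e in one chair and a,a in the other.
Chair I (hydroxyl axial, methoxy axial): E = 1.43 kcal/mol; chair II (hydroxyl equatorial, methoxy equatorial): E = 0.00 kcal/mol.
ΔG = 1.43 kcal/mol between the two chairs.
K = exp(ΔG/RT) with R = 1.987×10⁻³ kcal mol⁻¹ K⁻¹ and T = 350 K gives K ≈ 7.82.
Fraction in the lower-energy chair = K/(K+1) = 88.7%.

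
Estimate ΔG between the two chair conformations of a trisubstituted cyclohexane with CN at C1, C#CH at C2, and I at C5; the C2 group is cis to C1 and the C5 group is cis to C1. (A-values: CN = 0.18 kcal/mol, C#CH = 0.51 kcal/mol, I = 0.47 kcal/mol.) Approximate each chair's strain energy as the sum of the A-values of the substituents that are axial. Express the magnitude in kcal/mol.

Chair I (cyano axial, ethynyl equatorial, iodo axial): E = 0.65 kcal/mol.
Chair II (cyano equatorial, ethynyl axial, iodo equatorial): E = 0.51 kcal/mol.
ΔE = 0.65 − 0.51 = 0.14 kcal/mol; chair II is more stable.

0.14 kcal/mol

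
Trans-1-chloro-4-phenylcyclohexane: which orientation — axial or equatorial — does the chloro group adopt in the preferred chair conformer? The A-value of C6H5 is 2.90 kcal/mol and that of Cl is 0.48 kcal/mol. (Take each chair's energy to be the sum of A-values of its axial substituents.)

C1 and C4 have opposite parity, so for the trans isomer the two substituents are e,e in one chair and a,a in the other.
Chair I (phenyl axial, chloro axial): E = 3.38 kcal/mol.
Chair II (phenyl equatorial, chloro equatorial): E = 0.00 kcal/mol.
Chair II is the more stable (lower-energy) conformer, and in that chair the chloro group is equatorial.

equatorial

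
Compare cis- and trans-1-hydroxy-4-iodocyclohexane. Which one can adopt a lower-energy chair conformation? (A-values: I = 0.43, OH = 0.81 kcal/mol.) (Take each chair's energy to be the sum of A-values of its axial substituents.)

At 1,4 positions (parity opposite): cis → (a,e or e,a); trans → (e,e or a,a).
Best chair for cis: E = 0.43 kcal/mol; best chair for trans: E = 0.00 kcal/mol.
The trans isomer is lower by 0.43 kcal/mol.

trans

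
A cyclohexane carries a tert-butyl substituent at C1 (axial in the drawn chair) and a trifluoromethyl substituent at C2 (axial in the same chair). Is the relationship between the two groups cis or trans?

C1 and C2 have opposite parity, so their axial bonds point in opposite directions.
With opposite-parity carbons, two substituents on the same face are one axial and one equatorial; opposite faces give both axial or both equatorial.
Here the groups are axial/axial → opposite face → trans.

trans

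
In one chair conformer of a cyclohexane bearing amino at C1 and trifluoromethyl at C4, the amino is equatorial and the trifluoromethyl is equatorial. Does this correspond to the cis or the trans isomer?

C1 and C4 have opposite parity, so their axial bonds point in opposite directions.
With opposite-parity carbons, two substituents on the same face are one axial and one equatorial; opposite faces give both axial or both equatorial.
Here the groups are equatorial/equatorial → opposite face → trans.

trans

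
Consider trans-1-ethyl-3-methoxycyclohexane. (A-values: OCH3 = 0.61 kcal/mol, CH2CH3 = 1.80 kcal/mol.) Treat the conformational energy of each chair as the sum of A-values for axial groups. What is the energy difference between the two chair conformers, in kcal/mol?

C1 and C3 have the same parity, so for the trans isomer the two substituents are one axial and one equatorial in each chair.
Chair I (methoxy axial, ethyl equatorial): E = 0.61 kcal/mol.
Chair II (methoxy equatorial, ethyl axial): E = 1.80 kcal/mol.
ΔE = 1.80 − 0.61 = 1.19 kcal/mol; chair I is more stable.

1.19 kcal/mol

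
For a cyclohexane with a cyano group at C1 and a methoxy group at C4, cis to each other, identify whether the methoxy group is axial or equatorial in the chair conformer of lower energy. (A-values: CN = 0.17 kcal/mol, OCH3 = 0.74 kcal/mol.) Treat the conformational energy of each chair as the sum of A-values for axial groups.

C1 and C4 have opposite parity, so for the cis isomer the two substituents are one axial and one equatorial in each chair.
Chair I (cyano axial, methoxy equatorial): E = 0.17 kcal/mol.
Chair II (cyano equatorial, methoxy axial): E = 0.74 kcal/mol.
Chair I is the more stable (lower-energy) conformer, and in that chair the methoxy group is equatorial.

equatorial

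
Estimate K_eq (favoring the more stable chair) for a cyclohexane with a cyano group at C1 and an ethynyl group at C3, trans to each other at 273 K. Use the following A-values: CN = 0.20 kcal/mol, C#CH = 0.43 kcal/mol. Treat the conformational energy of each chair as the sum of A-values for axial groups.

K ≈ 1.53

C1 and C3 have the same parity, so for the trans isomer the two substituents are one axial and one equatorial in each chair.
Chair I (cyano axial, ethynyl equatorial): E = 0.20 kcal/mol; chair II (cyano equatorial, ethynyl axial): E = 0.43 kcal/mol.
ΔG = 0.23 kcal/mol between the two chairs.
K = exp(ΔG/RT) with R = 1.987×10⁻³ kcal mol⁻¹ K⁻¹ and T = 273 K gives K ≈ 1.53.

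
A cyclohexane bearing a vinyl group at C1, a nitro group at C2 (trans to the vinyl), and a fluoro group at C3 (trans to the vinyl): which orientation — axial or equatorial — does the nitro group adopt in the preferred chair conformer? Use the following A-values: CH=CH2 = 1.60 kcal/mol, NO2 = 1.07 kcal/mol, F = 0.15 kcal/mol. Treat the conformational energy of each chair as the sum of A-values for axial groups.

equatorial

Chair I (vinyl axial, nitro axial, fluoro equatorial): E = 2.67 kcal/mol.
Chair II (vinyl equatorial, nitro equatorial, fluoro axial): E = 0.15 kcal/mol.
Chair II is the more stable (lower-energy) conformer, and in that chair the nitro group is equatorial.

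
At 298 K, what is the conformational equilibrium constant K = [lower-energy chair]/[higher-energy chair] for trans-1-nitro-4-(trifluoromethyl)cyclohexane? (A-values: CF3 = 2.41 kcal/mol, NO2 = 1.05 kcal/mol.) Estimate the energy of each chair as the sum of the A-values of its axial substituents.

K ≈ 345

C1 and C4 have opposite parity, so for the trans isomer the two substituents are e,e in one chair and a,a in the other.
Chair I (trifluoromethyl axial, nitro axial): E = 3.46 kcal/mol; chair II (trifluoromethyl equatorial, nitro equatorial): E = 0.00 kcal/mol.
ΔG = 3.46 kcal/mol between the two chairs.
K = exp(ΔG/RT) with R = 1.987×10⁻³ kcal mol⁻¹ K⁻¹ and T = 298 K gives K ≈ 345.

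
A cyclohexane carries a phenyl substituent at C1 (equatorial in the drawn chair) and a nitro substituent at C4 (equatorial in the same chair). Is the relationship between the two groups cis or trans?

C1 and C4 have opposite parity, so their axial bonds point in opposite directions.
With opposite-parity carbons, two substituents on the same face are one axial and one equatorial; opposite faces give both axial or both equatorial.
Here the groups are equatorial/equatorial → opposite face → trans.

trans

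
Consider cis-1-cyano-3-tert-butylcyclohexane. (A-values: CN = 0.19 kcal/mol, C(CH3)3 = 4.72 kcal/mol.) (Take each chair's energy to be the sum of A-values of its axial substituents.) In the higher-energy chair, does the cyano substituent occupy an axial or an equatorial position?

axial

C1 and C3 have the same parity, so for the cis isomer the two substituents are e,e in one chair and a,a in the other.
Chair I (cyano axial, tert-butyl axial): E = 4.91 kcal/mol.
Chair II (cyano equatorial, tert-butyl equatorial): E = 0.00 kcal/mol.
Chair I is the less stable (higher-energy) conformer, and in that chair the cyano group is axial.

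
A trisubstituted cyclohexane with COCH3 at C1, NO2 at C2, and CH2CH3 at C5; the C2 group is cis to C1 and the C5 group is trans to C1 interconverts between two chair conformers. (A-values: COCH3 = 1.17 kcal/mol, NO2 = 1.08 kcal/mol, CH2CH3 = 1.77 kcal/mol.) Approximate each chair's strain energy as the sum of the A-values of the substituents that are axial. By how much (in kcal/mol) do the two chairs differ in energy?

1.68 kcal/mol

Chair I (acetyl axial, nitro equatorial, ethyl equatorial): E = 1.17 kcal/mol.
Chair II (acetyl equatorial, nitro axial, ethyl axial): E = 2.85 kcal/mol.
ΔE = 2.85 − 1.17 = 1.68 kcal/mol; chair I is more stable.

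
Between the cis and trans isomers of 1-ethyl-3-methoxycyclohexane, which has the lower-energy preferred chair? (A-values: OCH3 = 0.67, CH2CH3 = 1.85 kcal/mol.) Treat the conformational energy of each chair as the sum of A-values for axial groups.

At 1,3 positions (parity same): cis → (e,e or a,a); trans → (a,e or e,a).
Best chair for cis: E = 0.00 kcal/mol; best chair for trans: E = 0.67 kcal/mol.
The cis isomer is lower by 0.67 kcal/mol.

cis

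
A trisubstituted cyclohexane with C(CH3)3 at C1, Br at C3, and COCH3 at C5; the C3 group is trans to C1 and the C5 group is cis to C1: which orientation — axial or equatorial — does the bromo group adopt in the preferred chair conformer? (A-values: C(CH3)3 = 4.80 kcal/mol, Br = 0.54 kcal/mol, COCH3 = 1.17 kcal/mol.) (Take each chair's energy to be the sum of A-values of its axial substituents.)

Chair I (tert-butyl axial, bromo equatorial, acetyl axial): E = 5.97 kcal/mol.
Chair II (tert-butyl equatorial, bromo axial, acetyl equatorial): E = 0.54 kcal/mol.
Chair II is the more stable (lower-energy) conformer, and in that chair the bromo group is axial.

axial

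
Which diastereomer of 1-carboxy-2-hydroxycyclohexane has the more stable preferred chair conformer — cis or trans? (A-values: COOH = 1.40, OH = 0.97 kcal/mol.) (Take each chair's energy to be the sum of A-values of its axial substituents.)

At 1,2 positions (parity opposite): cis → (a,e or e,a); trans → (e,e or a,a).
Best chair for cis: E = 0.97 kcal/mol; best chair for trans: E = 0.00 kcal/mol.
The trans isomer is lower by 0.97 kcal/mol.

trans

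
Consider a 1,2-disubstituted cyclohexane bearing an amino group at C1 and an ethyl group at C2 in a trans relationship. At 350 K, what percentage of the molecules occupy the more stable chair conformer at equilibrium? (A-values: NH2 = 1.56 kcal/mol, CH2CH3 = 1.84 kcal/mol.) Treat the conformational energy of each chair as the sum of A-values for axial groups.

C1 and C2 have opposite parity, so for the trans isomer the two substituents are e,e in one chair and a,a in the other.
Chair I (amino axial, ethyl axial): E = 3.40 kcal/mol; chair II (amino equatorial, ethyl equatorial): E = 0.00 kcal/mol.
ΔG = 3.40 kcal/mol between the two chairs.
K = exp(ΔG/RT) with R = 1.987×10⁻³ kcal mol⁻¹ K⁻¹ and T = 350 K gives K ≈ 133.
Fraction in the lower-energy chair = K/(K+1) = 99.3%.

99.3%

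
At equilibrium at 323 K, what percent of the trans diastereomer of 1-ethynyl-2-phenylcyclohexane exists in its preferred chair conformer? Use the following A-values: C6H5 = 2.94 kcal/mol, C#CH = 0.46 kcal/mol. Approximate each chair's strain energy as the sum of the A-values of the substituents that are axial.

C1 and C2 have opposite parity, so for the trans isomer the two substituents are e,e in one chair and a,a in the other.
Chair I (phenyl axial, ethynyl axial): E = 3.40 kcal/mol; chair II (phenyl equatorial, ethynyl equatorial): E = 0.00 kcal/mol.
ΔG = 3.40 kcal/mol between the two chairs.
K = exp(ΔG/RT) with R = 1.987×10⁻³ kcal mol⁻¹ K⁻¹ and T = 323 K gives K ≈ 200.
Fraction in the lower-energy chair = K/(K+1) = 99.5%.

99.5%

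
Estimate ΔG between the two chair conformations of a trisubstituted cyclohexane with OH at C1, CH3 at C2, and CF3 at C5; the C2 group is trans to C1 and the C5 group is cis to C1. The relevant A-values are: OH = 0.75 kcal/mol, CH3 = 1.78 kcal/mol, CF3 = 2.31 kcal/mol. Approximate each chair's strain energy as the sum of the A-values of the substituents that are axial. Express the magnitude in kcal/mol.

Chair I (hydroxyl axial, methyl axial, trifluoromethyl axial): E = 4.84 kcal/mol.
Chair II (hydroxyl equatorial, methyl equatorial, trifluoromethyl equatorial): E = 0.00 kcal/mol.
ΔE = 4.84 − 0.00 = 4.84 kcal/mol; chair II is more stable.

4.84 kcal/mol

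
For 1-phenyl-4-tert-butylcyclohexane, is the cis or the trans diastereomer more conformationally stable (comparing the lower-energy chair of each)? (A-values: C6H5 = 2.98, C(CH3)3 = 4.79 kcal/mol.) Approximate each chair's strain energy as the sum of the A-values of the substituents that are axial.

At 1,4 positions (parity opposite): cis → (a,e or e,a); trans → (e,e or a,a).
Best chair for cis: E = 2.98 kcal/mol; best chair for trans: E = 0.00 kcal/mol.
The trans isomer is lower by 2.98 kcal/mol.

trans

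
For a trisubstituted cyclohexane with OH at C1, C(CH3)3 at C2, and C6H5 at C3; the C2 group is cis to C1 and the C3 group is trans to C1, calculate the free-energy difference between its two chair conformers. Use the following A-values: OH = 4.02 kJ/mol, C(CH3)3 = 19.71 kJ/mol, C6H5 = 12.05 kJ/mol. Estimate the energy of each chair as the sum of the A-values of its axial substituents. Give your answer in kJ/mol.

Chair I (hydroxyl axial, tert-butyl equatorial, phenyl equatorial): E = 4.02 kJ/mol.
Chair II (hydroxyl equatorial, tert-butyl axial, phenyl axial): E = 31.76 kJ/mol.
ΔE = 31.76 − 4.02 = 27.74 kJ/mol; chair I is more stable.

27.74 kJ/mol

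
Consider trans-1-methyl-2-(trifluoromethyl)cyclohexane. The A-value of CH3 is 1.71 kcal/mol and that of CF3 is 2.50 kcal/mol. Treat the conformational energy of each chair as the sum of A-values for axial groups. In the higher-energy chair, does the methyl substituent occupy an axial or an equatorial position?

C1 and C2 have opposite parity, so for the trans isomer the two substituents are e,e in one chair and a,a in the other.
Chair I (methyl axial, trifluoromethyl axial): E = 4.21 kcal/mol.
Chair II (methyl equatorial, trifluoromethyl equatorial): E = 0.00 kcal/mol.
Chair I is the less stable (higher-energy) conformer, and in that chair the methyl group is axial.

axial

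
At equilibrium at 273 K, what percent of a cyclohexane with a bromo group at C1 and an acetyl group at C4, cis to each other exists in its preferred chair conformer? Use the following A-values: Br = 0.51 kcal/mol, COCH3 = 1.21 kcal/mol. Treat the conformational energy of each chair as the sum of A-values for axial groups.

78.4%

C1 and C4 have opposite parity, so for the cis isomer the two substituents are one axial and one equatorial in each chair.
Chair I (bromo axial, acetyl equatorial): E = 0.51 kcal/mol; chair II (bromo equatorial, acetyl axial): E = 1.21 kcal/mol.
ΔG = 0.70 kcal/mol between the two chairs.
K = exp(ΔG/RT) with R = 1.987×10⁻³ kcal mol⁻¹ K⁻¹ and T = 273 K gives K ≈ 3.63.
Fraction in the lower-energy chair = K/(K+1) = 78.4%.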